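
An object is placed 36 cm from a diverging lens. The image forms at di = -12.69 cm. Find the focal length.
1/f = 1/do + 1/di → f = -19.6 cm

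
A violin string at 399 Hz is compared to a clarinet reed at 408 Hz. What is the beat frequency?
9 Hz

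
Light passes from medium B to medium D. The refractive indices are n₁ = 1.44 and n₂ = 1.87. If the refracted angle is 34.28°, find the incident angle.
sin θ₁ = (n₂/n₁)·sin θ₂ → θ₁ = 47.01°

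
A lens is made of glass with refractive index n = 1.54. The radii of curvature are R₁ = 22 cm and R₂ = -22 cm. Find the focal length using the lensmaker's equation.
1/f = (n − 1)(1/R₁ − 1/R₂) → f = 20.37 cm (converging lens)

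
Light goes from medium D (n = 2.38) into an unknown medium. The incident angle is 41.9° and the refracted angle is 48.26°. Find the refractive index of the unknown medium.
n₂ = n₁·sin θ₁ / sin θ₂ = 2.13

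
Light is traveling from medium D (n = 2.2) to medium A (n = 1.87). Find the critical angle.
θc = arcsin(n₂/n₁) = 58.21°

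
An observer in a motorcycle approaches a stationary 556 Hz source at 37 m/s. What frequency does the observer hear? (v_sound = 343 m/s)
f_obs = f·(v + v_o)/v = 616 Hz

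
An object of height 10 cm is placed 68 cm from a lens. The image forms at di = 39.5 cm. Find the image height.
hi = (-di/do) × ho = -5.809 cm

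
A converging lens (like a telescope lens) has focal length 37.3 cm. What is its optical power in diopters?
P = 1/f = 2.681 D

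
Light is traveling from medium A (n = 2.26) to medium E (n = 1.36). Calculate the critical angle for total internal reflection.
θc = arcsin(n₂/n₁) = 37°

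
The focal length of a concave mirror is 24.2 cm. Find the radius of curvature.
R = 2|f| = 48.4 cm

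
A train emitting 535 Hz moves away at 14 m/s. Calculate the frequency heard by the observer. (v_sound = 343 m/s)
f_obs = f·v/(v + v_s) = 514 Hz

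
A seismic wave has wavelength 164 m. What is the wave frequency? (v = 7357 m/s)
f = v/λ = 44.86 Hz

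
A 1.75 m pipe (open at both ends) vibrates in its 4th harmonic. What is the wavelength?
λₙ = 2L/n = 0.875 m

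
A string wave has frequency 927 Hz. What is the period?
T = 1/f = 0.001079 s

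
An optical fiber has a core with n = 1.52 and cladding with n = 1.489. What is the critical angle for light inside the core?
θc = arcsin(n_cladding/n_core) = 78.41°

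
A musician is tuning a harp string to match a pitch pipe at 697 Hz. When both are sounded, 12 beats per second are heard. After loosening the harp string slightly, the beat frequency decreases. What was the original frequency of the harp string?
709 Hz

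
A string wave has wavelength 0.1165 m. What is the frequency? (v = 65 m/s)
f = v/λ = 557.9 Hz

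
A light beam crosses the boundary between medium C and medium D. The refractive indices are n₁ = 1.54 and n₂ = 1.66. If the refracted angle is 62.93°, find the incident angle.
sin θ₁ = (n₂/n₁)·sin θ₂ → θ₁ = 73.71°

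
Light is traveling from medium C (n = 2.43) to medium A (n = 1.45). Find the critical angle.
θc = arcsin(n₂/n₁) = 36.63°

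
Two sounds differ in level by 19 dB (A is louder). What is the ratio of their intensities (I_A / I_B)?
I_A/I_B = 10^(Δβ/10) = 79.43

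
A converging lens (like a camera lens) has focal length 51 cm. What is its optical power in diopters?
P = 1/f = 1.961 D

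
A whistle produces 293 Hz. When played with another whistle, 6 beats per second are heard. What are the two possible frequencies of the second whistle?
f₂ = 293 ± 6 Hz → 299 Hz or 287 Hz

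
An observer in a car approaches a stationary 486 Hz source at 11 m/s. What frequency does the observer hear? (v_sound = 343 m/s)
f_obs = f·(v + v_o)/v = 501.6 Hz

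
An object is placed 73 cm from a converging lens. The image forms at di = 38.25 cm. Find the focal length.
1/f = 1/do + 1/di → f = 25.1 cm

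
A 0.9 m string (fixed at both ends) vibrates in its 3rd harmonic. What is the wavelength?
λₙ = 2L/n = 0.6 m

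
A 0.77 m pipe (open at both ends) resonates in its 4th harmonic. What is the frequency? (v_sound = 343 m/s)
fₙ = nv/(2L) = 890.9 Hz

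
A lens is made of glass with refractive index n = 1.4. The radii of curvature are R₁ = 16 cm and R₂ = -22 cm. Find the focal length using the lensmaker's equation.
1/f = (n − 1)(1/R₁ − 1/R₂) → f = 23.16 cm (converging lens)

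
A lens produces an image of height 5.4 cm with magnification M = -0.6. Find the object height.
ho = |hi|/|M| = 9 cm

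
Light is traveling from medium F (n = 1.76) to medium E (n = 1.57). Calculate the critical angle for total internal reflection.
θc = arcsin(n₂/n₁) = 63.13°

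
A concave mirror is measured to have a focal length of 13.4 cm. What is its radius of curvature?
R = 2|f| = 26.8 cm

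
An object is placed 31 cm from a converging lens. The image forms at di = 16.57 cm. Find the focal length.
1/f = 1/do + 1/di → f = 10.8 cm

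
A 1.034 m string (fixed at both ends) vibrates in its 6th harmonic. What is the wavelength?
λₙ = 2L/n = 0.3447 m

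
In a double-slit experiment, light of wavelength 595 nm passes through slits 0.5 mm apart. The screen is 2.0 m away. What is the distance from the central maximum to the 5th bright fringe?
y = mλL/d = 11.9 mm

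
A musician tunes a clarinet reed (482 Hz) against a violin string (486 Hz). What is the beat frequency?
4 Hz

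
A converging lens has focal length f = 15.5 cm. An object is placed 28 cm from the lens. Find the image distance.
1/di = 1/f − 1/do → di = 34.72 cm (real image)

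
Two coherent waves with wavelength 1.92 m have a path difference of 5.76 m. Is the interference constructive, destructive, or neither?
constructive — path difference = 3λ, a whole number of wavelengths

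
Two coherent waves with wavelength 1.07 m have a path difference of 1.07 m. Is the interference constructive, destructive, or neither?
constructive — path difference = 1λ, a whole number of wavelengths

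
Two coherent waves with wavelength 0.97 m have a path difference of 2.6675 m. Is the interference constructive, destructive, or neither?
neither (partial) — path difference = 2.75λ, neither a whole number of wavelengths nor an odd multiple of λ/2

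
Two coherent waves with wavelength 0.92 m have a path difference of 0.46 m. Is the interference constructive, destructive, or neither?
destructive — path difference = 0.5λ, an odd multiple of λ/2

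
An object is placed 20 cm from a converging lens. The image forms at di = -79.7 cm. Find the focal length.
1/f = 1/do + 1/di → f = 26.7 cm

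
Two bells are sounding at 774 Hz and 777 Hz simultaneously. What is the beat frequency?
3 Hz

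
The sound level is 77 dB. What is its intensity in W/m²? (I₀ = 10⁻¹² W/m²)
I = I₀·10^(β/10) = 5.01 × 10⁻⁵ W/m²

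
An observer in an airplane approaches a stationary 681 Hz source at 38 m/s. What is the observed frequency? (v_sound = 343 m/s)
f_obs = f·(v + v_o)/v = 756.4 Hz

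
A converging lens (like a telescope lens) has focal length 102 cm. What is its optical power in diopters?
P = 1/f = 0.9804 D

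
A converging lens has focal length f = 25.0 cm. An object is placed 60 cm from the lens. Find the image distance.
1/di = 1/f − 1/do → di = 42.86 cm (real image)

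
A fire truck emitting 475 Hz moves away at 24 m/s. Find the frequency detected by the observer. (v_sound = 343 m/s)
f_obs = f·v/(v + v_s) = 443.9 Hz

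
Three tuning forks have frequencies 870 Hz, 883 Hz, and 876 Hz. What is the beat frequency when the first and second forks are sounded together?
13 Hz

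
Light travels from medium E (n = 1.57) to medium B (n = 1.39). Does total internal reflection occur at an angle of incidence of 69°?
θc = arcsin(n₂/n₁) = 62.29°; 69° > θc, so yes — total internal reflection.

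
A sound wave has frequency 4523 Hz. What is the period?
T = 1/f = 2.211 × 10⁻⁴ s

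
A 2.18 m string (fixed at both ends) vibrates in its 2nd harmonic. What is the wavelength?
λₙ = 2L/n = 2.18 m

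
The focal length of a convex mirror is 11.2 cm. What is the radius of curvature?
R = 2|f| = 22.4 cm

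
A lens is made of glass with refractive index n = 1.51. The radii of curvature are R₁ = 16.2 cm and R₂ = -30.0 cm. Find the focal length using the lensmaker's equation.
1/f = (n − 1)(1/R₁ − 1/R₂) → f = 20.63 cm (converging lens)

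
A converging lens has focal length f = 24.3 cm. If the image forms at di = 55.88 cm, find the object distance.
1/do = 1/f − 1/di → do = 43 cm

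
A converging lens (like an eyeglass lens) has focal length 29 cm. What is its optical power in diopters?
P = 1/f = 3.448 D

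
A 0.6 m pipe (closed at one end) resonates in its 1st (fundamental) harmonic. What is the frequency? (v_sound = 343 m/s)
fₙ = nv/(4L) = 142.9 Hz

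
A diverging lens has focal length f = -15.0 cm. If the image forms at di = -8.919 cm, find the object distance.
1/do = 1/f − 1/di → do = 22 cm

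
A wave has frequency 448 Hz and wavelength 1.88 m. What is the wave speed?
v = fλ = 842.2 m/s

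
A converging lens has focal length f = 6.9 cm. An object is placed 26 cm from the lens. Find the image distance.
1/di = 1/f − 1/do → di = 9.393 cm (real image)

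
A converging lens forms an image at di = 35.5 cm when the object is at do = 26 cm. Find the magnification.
M = −di/do = -1.365 (inverted image)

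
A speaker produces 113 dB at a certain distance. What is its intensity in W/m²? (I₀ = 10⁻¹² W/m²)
I = I₀·10^(β/10) = 2.00 × 10⁻¹ W/m²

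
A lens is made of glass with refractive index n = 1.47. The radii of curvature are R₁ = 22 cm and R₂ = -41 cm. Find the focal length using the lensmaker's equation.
1/f = (n − 1)(1/R₁ − 1/R₂) → f = 30.46 cm (converging lens)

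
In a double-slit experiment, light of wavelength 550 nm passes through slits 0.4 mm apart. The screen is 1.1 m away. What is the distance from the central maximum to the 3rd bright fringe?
y = mλL/d = 4.537 mm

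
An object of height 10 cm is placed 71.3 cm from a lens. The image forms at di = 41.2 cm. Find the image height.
hi = (-di/do) × ho = -5.778 cm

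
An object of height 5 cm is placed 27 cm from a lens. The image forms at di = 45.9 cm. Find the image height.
hi = (-di/do) × ho = -8.5 cm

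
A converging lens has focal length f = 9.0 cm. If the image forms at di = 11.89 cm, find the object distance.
1/do = 1/f − 1/di → do = 37.03 cm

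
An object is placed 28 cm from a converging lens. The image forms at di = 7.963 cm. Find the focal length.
1/f = 1/do + 1/di → f = 6.2 cm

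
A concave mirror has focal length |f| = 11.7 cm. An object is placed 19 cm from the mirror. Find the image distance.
f = +11.7 cm (concave); 1/di = 1/f − 1/do → di = 30.45 cm (real image, in front of mirror)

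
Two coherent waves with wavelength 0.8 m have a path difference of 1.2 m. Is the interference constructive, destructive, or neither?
destructive — path difference = 1.5λ, an odd multiple of λ/2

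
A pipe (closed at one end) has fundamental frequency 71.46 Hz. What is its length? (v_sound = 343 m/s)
L = v/(4f₁) = 1.2 m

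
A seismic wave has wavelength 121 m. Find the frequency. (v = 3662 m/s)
f = v/λ = 30.26 Hz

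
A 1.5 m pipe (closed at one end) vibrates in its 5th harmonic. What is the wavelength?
λₙ = 4L/n = 1.2 m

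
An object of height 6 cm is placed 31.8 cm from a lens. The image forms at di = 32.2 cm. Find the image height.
hi = (-di/do) × ho = -6.075 cm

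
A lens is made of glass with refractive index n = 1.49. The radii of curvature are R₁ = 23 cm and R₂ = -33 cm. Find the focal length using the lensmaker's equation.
1/f = (n − 1)(1/R₁ − 1/R₂) → f = 27.66 cm (converging lens)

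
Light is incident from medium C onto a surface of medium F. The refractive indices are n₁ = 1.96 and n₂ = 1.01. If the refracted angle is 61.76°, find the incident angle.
sin θ₁ = (n₂/n₁)·sin θ₂ → θ₁ = 27°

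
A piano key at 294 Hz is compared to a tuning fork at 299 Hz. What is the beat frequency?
5 Hz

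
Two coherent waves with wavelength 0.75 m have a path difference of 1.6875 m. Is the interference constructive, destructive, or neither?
neither (partial) — path difference = 2.25λ, neither a whole number of wavelengths nor an odd multiple of λ/2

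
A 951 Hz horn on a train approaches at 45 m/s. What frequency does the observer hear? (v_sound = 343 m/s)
f_obs = f·v/(v − v_s) = 1095 Hz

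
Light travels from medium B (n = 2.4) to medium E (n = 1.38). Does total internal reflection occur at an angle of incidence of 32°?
θc = arcsin(n₂/n₁) = 35.1°; 32° < θc, so no — the ray refracts.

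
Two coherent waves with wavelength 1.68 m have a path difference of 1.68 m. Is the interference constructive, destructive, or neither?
constructive — path difference = 1λ, a whole number of wavelengths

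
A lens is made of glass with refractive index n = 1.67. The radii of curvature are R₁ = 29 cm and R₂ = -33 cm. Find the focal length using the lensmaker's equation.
1/f = (n − 1)(1/R₁ − 1/R₂) → f = 23.04 cm (converging lens)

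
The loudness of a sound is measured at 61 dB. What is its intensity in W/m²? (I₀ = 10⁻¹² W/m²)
I = I₀·10^(β/10) = 1.26 × 10⁻⁶ W/m²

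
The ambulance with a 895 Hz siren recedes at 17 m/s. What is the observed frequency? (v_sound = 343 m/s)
f_obs = f·v/(v + v_s) = 852.7 Hz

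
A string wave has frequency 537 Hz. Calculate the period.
T = 1/f = 0.001862 s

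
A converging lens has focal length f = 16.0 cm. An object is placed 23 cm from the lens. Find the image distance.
1/di = 1/f − 1/do → di = 52.57 cm (real image)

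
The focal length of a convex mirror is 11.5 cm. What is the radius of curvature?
R = 2|f| = 23 cm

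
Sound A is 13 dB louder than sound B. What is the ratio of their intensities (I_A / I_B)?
I_A/I_B = 10^(Δβ/10) = 19.95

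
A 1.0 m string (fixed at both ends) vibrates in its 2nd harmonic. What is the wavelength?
λₙ = 2L/n = 1 m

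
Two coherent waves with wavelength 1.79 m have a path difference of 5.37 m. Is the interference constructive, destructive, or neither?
constructive — path difference = 3λ, a whole number of wavelengths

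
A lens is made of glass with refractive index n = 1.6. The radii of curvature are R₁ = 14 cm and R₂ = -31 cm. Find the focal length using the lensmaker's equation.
1/f = (n − 1)(1/R₁ − 1/R₂) → f = 16.07 cm (converging lens)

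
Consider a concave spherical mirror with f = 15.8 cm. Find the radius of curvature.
R = 2|f| = 31.6 cm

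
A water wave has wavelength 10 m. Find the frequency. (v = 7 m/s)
f = v/λ = 0.7 Hz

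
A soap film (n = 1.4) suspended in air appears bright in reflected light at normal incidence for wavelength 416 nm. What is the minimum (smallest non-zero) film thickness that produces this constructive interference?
2nt = (m − ½)λ with m = 1 → t = (m − ½)λ/(2n) = 74.29 nm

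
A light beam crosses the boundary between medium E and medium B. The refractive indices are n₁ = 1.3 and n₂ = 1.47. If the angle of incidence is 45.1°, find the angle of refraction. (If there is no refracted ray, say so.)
sin θ₂ = (n₁/n₂)·sin θ₁ = 0.6264 → θ₂ = 38.79°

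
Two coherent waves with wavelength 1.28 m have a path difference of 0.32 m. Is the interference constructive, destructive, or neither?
neither (partial) — path difference = 0.25λ, neither a whole number of wavelengths nor an odd multiple of λ/2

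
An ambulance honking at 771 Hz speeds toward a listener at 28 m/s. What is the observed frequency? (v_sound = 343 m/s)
f_obs = f·v/(v − v_s) = 839.5 Hz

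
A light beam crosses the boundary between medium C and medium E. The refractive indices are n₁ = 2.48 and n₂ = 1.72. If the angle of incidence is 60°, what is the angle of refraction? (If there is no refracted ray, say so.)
sin θ₂ = (n₁/n₂)·sin θ₁ = 1.249 > 1, so there is no refracted ray — the light undergoes total internal reflection.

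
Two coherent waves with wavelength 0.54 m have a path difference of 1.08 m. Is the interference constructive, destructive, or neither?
constructive — path difference = 2λ, a whole number of wavelengths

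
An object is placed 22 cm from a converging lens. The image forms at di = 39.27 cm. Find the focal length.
1/f = 1/do + 1/di → f = 14.1 cm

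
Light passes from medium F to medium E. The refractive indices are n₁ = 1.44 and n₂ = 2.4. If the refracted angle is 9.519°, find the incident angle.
sin θ₁ = (n₂/n₁)·sin θ₂ → θ₁ = 16°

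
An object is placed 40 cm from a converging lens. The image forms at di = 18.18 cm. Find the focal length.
1/f = 1/do + 1/di → f = 12.5 cm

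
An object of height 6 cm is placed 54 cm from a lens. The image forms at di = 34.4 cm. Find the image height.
hi = (-di/do) × ho = -3.822 cm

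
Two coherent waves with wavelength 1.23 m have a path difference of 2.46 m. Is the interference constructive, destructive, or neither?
constructive — path difference = 2λ, a whole number of wavelengths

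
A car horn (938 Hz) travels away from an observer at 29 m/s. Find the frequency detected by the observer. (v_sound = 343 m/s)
f_obs = f·v/(v + v_s) = 864.9 Hz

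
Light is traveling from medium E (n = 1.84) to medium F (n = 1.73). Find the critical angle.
θc = arcsin(n₂/n₁) = 70.09°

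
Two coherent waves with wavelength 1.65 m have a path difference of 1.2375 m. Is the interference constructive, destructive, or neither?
neither (partial) — path difference = 0.75λ, neither a whole number of wavelengths nor an odd multiple of λ/2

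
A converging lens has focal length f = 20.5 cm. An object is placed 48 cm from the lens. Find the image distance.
1/di = 1/f − 1/do → di = 35.78 cm (real image)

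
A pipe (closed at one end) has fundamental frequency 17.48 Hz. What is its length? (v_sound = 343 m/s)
L = v/(4f₁) = 4.906 m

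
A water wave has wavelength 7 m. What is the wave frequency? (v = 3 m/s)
f = v/λ = 0.4286 Hz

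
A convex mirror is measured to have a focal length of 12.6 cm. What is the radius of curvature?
R = 2|f| = 25.2 cm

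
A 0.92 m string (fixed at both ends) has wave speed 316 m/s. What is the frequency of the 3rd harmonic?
fₙ = nv/(2L) = 515.2 Hz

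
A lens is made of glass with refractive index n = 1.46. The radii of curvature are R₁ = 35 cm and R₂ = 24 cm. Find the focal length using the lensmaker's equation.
1/f = (n − 1)(1/R₁ − 1/R₂) → f = -166 cm (diverging lens)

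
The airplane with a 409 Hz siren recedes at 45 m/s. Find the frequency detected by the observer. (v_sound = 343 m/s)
f_obs = f·v/(v + v_s) = 361.6 Hz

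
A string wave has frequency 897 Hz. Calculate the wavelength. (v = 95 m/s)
λ = v/f = 0.1059 m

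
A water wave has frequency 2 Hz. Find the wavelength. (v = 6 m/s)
λ = v/f = 3 m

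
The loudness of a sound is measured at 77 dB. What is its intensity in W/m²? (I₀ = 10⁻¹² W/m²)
I = I₀·10^(β/10) = 5.01 × 10⁻⁵ W/m²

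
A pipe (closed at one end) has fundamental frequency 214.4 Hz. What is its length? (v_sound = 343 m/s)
L = v/(4f₁) = 0.4 m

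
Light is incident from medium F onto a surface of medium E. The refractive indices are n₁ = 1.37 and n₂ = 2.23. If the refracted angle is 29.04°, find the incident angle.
sin θ₁ = (n₂/n₁)·sin θ₂ → θ₁ = 52.2°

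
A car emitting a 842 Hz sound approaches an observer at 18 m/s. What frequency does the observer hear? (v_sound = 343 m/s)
f_obs = f·v/(v − v_s) = 888.6 Hz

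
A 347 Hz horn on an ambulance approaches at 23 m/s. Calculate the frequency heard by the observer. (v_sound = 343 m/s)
f_obs = f·v/(v − v_s) = 371.9 Hz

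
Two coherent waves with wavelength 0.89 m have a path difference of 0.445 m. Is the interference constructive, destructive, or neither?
destructive — path difference = 0.5λ, an odd multiple of λ/2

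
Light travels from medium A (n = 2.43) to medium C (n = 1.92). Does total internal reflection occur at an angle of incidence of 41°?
θc = arcsin(n₂/n₁) = 52.2°; 41° < θc, so no — the ray refracts.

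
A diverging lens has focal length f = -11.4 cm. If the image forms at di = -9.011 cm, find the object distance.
1/do = 1/f − 1/di → do = 43 cm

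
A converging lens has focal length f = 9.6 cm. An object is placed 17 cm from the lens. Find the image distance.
1/di = 1/f − 1/do → di = 22.05 cm (real image)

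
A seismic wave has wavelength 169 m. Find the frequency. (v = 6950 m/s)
f = v/λ = 41.12 Hz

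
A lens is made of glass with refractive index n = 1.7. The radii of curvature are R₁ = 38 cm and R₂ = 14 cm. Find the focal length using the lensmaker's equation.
1/f = (n − 1)(1/R₁ − 1/R₂) → f = -31.67 cm (diverging lens)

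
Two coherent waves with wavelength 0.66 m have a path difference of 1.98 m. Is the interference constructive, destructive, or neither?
constructive — path difference = 3λ, a whole number of wavelengths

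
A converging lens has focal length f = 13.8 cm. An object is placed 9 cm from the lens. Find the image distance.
1/di = 1/f − 1/do → di = -25.88 cm (virtual image)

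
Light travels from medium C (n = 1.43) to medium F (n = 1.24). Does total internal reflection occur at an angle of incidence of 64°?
θc = arcsin(n₂/n₁) = 60.13°; 64° > θc, so yes — total internal reflection.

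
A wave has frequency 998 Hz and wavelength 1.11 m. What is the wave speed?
v = fλ = 1108 m/s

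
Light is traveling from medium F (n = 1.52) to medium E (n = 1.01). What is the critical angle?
θc = arcsin(n₂/n₁) = 41.64°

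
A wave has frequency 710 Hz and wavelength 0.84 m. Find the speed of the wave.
v = fλ = 596.4 m/s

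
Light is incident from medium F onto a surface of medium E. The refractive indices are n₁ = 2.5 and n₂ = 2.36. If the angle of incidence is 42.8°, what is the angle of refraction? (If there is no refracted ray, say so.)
sin θ₂ = (n₁/n₂)·sin θ₁ = 0.7197 → θ₂ = 46.03°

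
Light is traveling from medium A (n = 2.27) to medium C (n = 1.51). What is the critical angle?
θc = arcsin(n₂/n₁) = 41.7°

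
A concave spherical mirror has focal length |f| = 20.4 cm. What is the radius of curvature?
R = 2|f| = 40.8 cm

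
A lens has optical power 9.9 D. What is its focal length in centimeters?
f = 1/P = 10.1 cm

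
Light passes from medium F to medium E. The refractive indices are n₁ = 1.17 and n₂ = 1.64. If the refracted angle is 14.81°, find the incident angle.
sin θ₁ = (n₂/n₁)·sin θ₂ → θ₁ = 21°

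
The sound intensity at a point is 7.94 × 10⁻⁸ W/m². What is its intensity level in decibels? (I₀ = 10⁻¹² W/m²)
β = 10·log₁₀(I/I₀) = 49 dB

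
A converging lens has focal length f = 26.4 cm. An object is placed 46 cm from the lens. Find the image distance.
1/di = 1/f − 1/do → di = 61.96 cm (real image)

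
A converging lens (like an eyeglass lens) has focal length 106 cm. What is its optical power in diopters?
P = 1/f = 0.9434 D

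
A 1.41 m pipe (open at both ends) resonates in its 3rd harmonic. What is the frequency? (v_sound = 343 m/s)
fₙ = nv/(2L) = 364.9 Hz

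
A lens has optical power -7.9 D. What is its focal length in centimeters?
f = 1/P = -12.66 cm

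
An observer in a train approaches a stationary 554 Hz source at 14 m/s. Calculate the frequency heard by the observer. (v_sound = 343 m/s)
f_obs = f·(v + v_o)/v = 576.6 Hz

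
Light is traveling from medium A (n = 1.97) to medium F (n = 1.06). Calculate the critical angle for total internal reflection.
θc = arcsin(n₂/n₁) = 32.55°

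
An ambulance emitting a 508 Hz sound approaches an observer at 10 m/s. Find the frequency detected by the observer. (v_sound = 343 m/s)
f_obs = f·v/(v − v_s) = 523.3 Hz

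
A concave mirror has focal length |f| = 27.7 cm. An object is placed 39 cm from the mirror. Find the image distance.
f = +27.7 cm (concave); 1/di = 1/f − 1/do → di = 95.6 cm (real image, in front of mirror)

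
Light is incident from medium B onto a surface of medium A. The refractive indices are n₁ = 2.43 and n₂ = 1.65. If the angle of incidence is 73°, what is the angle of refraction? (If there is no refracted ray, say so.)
sin θ₂ = (n₁/n₂)·sin θ₁ = 1.408 > 1, so there is no refracted ray — the light undergoes total internal reflection.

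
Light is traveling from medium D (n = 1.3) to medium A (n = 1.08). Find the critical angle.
θc = arcsin(n₂/n₁) = 56.18°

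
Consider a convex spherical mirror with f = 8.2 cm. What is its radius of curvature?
R = 2|f| = 16.4 cm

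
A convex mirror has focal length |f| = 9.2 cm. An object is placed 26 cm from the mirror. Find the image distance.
f = −9.2 cm (convex); 1/di = 1/f − 1/do → di = -6.795 cm (virtual image, behind mirror)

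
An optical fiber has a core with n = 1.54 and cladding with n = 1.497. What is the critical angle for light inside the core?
θc = arcsin(n_cladding/n_core) = 76.43°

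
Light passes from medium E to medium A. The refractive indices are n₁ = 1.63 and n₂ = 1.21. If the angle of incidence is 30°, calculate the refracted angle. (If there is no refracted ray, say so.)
sin θ₂ = (n₁/n₂)·sin θ₁ = 0.6736 → θ₂ = 42.34°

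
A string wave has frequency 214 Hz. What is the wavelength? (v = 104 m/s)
λ = v/f = 0.486 m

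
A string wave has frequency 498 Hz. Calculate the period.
T = 1/f = 0.002008 s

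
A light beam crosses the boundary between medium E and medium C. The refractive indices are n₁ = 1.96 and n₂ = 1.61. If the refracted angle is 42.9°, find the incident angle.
sin θ₁ = (n₂/n₁)·sin θ₂ → θ₁ = 34°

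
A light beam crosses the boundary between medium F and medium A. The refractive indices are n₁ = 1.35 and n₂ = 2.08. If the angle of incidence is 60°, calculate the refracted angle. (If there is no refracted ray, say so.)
sin θ₂ = (n₁/n₂)·sin θ₁ = 0.5621 → θ₂ = 34.2°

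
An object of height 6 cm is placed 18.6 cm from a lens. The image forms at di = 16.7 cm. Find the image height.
hi = (-di/do) × ho = -5.387 cm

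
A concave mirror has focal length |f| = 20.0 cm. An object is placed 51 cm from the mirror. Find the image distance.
f = +20.0 cm (concave); 1/di = 1/f − 1/do → di = 32.9 cm (real image, in front of mirror)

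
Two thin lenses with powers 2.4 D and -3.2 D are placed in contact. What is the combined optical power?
P_total = P₁ + P₂ = -0.8 D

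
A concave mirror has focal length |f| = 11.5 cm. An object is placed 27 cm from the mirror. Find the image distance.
f = +11.5 cm (concave); 1/di = 1/f − 1/do → di = 20.03 cm (real image, in front of mirror)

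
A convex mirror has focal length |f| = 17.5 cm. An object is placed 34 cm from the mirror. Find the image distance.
f = −17.5 cm (convex); 1/di = 1/f − 1/do → di = -11.55 cm (virtual image, behind mirror)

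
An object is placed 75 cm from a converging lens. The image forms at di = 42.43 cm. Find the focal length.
1/f = 1/do + 1/di → f = 27.1 cm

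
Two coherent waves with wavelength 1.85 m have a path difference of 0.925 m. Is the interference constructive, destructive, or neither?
destructive — path difference = 0.5λ, an odd multiple of λ/2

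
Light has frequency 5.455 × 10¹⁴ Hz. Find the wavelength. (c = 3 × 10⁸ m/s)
λ = c/f = 550 nm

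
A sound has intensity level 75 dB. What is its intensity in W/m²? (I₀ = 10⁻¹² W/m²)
I = I₀·10^(β/10) = 3.16 × 10⁻⁵ W/m²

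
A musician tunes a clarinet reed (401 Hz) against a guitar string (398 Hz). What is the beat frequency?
3 Hz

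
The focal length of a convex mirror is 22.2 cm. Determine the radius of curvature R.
R = 2|f| = 44.4 cm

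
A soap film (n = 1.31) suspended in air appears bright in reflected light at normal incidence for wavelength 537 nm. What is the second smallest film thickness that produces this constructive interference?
2nt = (m − ½)λ with m = 2 → t = (m − ½)λ/(2n) = 307.4 nm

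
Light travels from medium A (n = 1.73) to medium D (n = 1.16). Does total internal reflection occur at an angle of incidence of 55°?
θc = arcsin(n₂/n₁) = 42.11°; 55° > θc, so yes — total internal reflection.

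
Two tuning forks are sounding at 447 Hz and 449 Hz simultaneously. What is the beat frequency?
2 Hz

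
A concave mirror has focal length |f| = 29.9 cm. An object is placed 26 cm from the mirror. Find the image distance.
f = +29.9 cm (concave); 1/di = 1/f − 1/do → di = -199.3 cm (virtual image, behind mirror)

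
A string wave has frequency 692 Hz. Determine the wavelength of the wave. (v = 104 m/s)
λ = v/f = 0.1503 m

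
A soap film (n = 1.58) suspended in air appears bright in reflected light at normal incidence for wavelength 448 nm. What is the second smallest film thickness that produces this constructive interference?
2nt = (m − ½)λ with m = 2 → t = (m − ½)λ/(2n) = 212.7 nm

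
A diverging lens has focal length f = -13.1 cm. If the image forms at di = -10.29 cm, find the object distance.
1/do = 1/f − 1/di → do = 47.97 cm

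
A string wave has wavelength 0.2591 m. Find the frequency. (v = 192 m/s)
f = v/λ = 741 Hz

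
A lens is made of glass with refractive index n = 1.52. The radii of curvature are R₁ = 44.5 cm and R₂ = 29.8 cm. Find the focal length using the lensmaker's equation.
1/f = (n − 1)(1/R₁ − 1/R₂) → f = -173.5 cm (diverging lens)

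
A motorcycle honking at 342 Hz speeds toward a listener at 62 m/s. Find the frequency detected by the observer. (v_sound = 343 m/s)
f_obs = f·v/(v − v_s) = 417.5 Hz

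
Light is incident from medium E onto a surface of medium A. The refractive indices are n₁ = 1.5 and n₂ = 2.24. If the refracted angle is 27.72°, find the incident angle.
sin θ₁ = (n₂/n₁)·sin θ₂ → θ₁ = 44°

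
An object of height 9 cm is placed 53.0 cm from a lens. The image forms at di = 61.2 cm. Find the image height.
hi = (-di/do) × ho = -10.39 cm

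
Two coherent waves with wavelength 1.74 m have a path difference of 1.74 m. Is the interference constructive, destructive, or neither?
constructive — path difference = 1λ, a whole number of wavelengths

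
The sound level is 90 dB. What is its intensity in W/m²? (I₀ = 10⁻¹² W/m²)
I = I₀·10^(β/10) = 1.00 × 10⁻³ W/m²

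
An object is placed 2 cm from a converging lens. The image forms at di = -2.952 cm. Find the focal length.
1/f = 1/do + 1/di → f = 6.202 cm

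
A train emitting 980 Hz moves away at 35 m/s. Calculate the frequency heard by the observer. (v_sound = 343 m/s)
f_obs = f·v/(v + v_s) = 889.3 Hz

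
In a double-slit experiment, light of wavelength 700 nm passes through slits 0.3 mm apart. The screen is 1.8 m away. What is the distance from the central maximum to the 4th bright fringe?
y = mλL/d = 16.8 mm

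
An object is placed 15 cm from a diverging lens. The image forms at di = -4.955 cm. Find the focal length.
1/f = 1/do + 1/di → f = -7.399 cm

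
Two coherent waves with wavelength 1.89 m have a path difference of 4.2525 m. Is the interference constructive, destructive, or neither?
neither (partial) — path difference = 2.25λ, neither a whole number of wavelengths nor an odd multiple of λ/2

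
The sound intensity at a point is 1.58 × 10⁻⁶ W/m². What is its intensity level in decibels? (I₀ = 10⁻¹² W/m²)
β = 10·log₁₀(I/I₀) = 61.99 dB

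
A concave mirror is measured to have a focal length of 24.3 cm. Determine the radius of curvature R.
R = 2|f| = 48.6 cm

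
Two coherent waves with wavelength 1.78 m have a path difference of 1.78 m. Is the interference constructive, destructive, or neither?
constructive — path difference = 1λ, a whole number of wavelengths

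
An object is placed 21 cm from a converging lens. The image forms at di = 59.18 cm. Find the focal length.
1/f = 1/do + 1/di → f = 15.5 cm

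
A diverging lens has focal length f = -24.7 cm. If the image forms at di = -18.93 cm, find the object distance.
1/do = 1/f − 1/di → do = 81.03 cm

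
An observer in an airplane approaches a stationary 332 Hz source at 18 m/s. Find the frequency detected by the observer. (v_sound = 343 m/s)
f_obs = f·(v + v_o)/v = 349.4 Hz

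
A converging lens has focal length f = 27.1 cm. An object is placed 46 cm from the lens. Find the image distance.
1/di = 1/f − 1/do → di = 65.96 cm (real image)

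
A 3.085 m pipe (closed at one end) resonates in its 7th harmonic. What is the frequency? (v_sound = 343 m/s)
fₙ = nv/(4L) = 194.6 Hz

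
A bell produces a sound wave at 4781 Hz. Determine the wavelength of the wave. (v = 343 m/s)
λ = v/f = 0.07174 m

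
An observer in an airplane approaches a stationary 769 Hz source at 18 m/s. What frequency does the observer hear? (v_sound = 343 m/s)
f_obs = f·(v + v_o)/v = 809.4 Hz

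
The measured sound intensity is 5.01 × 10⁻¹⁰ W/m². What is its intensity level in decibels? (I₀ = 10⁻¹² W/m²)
β = 10·log₁₀(I/I₀) = 27 dB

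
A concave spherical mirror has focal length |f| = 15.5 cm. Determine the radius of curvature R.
R = 2|f| = 31 cm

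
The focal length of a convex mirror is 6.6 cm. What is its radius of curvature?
R = 2|f| = 13.2 cm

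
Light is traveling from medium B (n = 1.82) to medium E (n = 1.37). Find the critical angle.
θc = arcsin(n₂/n₁) = 48.83°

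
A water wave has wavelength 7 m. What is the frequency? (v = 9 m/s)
f = v/λ = 1.286 Hz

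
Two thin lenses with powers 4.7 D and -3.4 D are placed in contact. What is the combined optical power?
P_total = P₁ + P₂ = 1.3 D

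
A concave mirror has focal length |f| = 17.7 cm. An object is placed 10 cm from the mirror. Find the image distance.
f = +17.7 cm (concave); 1/di = 1/f − 1/do → di = -22.99 cm (virtual image, behind mirror)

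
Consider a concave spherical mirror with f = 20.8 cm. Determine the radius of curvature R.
R = 2|f| = 41.6 cm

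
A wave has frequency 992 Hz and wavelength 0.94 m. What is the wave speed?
v = fλ = 932.5 m/s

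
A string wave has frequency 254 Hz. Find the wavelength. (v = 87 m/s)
λ = v/f = 0.3425 m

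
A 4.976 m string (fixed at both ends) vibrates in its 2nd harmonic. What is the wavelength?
λₙ = 2L/n = 4.976 m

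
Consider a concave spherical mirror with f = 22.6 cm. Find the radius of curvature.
R = 2|f| = 45.2 cm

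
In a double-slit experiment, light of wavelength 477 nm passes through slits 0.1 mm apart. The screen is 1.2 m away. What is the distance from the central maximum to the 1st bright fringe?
y = mλL/d = 5.724 mm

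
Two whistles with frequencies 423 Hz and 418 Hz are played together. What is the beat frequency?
5 Hz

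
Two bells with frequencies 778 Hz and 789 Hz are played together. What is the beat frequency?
11 Hz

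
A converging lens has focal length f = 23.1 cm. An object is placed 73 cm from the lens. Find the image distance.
1/di = 1/f − 1/do → di = 33.79 cm (real image)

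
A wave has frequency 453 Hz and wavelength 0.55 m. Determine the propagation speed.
v = fλ = 249.2 m/s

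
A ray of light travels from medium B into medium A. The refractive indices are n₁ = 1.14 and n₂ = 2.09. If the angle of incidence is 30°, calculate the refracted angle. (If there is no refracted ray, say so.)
sin θ₂ = (n₁/n₂)·sin θ₁ = 0.2727 → θ₂ = 15.83°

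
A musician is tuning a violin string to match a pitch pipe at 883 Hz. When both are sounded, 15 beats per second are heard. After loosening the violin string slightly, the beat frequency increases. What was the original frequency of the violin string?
868 Hz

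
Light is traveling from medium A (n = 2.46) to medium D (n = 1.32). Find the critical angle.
θc = arcsin(n₂/n₁) = 32.45°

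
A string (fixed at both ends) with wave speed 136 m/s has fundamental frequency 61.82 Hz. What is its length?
L = v/(2f₁) = 1.1 m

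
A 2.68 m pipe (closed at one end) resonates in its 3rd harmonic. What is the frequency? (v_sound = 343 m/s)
fₙ = nv/(4L) = 95.99 Hz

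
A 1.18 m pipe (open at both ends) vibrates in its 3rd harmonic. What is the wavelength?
λₙ = 2L/n = 0.7867 m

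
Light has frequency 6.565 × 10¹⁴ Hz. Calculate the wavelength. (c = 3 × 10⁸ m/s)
λ = c/f = 457 nm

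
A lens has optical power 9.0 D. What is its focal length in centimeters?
f = 1/P = 11.11 cm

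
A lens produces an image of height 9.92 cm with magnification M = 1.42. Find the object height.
ho = |hi|/|M| = 6.986 cm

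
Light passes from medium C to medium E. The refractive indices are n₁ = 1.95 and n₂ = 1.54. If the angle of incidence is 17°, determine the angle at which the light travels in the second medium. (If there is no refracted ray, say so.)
sin θ₂ = (n₁/n₂)·sin θ₁ = 0.3702 → θ₂ = 21.73°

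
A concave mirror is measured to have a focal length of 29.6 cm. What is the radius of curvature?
R = 2|f| = 59.2 cm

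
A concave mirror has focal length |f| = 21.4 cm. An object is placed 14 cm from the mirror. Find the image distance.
f = +21.4 cm (concave); 1/di = 1/f − 1/do → di = -40.49 cm (virtual image, behind mirror)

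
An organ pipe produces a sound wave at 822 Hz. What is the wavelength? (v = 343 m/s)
λ = v/f = 0.4173 m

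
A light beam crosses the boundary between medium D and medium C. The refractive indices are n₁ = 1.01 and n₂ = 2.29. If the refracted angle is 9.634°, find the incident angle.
sin θ₁ = (n₂/n₁)·sin θ₂ → θ₁ = 22.3°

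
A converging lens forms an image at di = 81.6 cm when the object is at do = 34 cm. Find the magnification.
M = −di/do = -2.4 (inverted image)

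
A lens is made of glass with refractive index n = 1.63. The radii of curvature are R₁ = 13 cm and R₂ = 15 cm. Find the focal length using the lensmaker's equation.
1/f = (n − 1)(1/R₁ − 1/R₂) → f = 154.8 cm (converging lens)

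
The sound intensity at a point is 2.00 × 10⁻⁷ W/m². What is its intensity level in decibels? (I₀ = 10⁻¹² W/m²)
β = 10·log₁₀(I/I₀) = 53.01 dB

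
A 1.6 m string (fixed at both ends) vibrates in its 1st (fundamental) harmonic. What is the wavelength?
λₙ = 2L/n = 3.2 m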